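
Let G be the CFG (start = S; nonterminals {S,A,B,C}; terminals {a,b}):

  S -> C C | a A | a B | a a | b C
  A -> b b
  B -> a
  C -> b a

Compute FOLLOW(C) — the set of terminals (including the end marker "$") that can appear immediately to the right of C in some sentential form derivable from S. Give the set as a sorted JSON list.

FIRST iteration:
[1]
  A via A→b b: +{b}
  B via B→a: +{a}
  C via C→b a: +{b}
  S via S→C C: +{b}
  S via S→a A: +{a}
  S: {a,b}  A: {b}  B: {a}  C: {b}
[2] (stable)
  S: {a,b}  A: {b}  B: {a}  C: {b}

FOLLOW sets:
initialize: $ ∈ FOLLOW(S)
round 1:
  S→C C: FOLLOW(C) ⊇ FIRST(C) = {b}; new: +{b}
  S→C C: FOLLOW(C) ⊇ FOLLOW(S) ⊇ {$}; new: +{$}
  S→a A: FOLLOW(A) ⊇ FOLLOW(S) ⊇ {$}; new: +{$}
  S→a B: FOLLOW(B) ⊇ FOLLOW(S) ⊇ {$}; new: +{$}
  FOLLOW[S]={$}  FOLLOW[A]={$}  FOLLOW[B]={$}  FOLLOW[C]={$,b}
round 2: (stable)
  FOLLOW[S]={$}  FOLLOW[A]={$}  FOLLOW[B]={$}  FOLLOW[C]={$,b}

FOLLOW(C) = ["$", "b"]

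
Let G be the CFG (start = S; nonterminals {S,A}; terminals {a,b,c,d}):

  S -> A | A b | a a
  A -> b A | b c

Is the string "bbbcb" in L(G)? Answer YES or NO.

Convert to CNF:
  S -> A T0 | T0 A | T0 T1 | T2 T2
  A -> T0 A | T0 T1
  T0 -> b
  T1 -> c
  T2 -> a

CYK table (by increasing span):
  T[0,0] 'b' = {T0}  orig:{}
  T[1,1] 'b' = {T0}  orig:{}
  T[2,2] 'b' = {T0}  orig:{}
  T[3,3] 'c' = {T1}  orig:{}
  T[4,4] 'b' = {T0}  orig:{}
  T[0,1] 'bb' = ∅
  T[1,2] 'bb' = ∅
  T[2,3] 'bc' = {A,S}
  T[3,4] 'cb' = ∅
  T[0,2] 'bbb' = ∅
  T[1,3] 'bbc' = {A,S}
  T[2,4] 'bcb' = {S}
  T[0,3] 'bbbc' = {A,S}
  T[1,4] 'bbcb' = {S}
  T[0,4] 'bbbcb' = {S}

S ∈ T[0,4] ⇒ YES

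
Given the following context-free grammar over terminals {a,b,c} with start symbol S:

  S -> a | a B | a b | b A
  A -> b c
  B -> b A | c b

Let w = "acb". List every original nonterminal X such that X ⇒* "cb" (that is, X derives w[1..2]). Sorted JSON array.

CNF form of G:
  S -> T0 A | T2 B | T2 T0 | a
  A -> T0 T1
  B -> T0 A | T1 T0
  T0 -> b
  T1 -> c
  T2 -> a

Fill CYK table bottom-up, restricted to cells inside w[1..2]:
  cell(1,1) c: {T1}  orig:{}
  cell(2,2) b: {T0}  orig:{}
  cell(1,2) cb: {B}

Original NTs in T[1,2] deriving "cb": ["B"]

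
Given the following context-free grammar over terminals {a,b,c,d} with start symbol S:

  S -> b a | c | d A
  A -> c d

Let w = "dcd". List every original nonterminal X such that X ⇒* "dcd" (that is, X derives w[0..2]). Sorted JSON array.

Convert to CNF:
  S -> T1 A | T2 T3 | c
  A -> T0 T1
  T0 -> c
  T1 -> d
  T2 -> b
  T3 -> a

CYK fill (cells [i..j] with 0 ≤ i ≤ j ≤ 2 only):
  cell(0,0) d: {T1}  orig:{}
  cell(1,1) c: {S,T0}  orig:{S}
  cell(2,2) d: {T1}  orig:{}
  cell(0,1) dc: ∅
  cell(1,2) cd: {A}
  cell(0,2) dcd: {S}

Original NTs in T[0,2] deriving "dcd": ["S"]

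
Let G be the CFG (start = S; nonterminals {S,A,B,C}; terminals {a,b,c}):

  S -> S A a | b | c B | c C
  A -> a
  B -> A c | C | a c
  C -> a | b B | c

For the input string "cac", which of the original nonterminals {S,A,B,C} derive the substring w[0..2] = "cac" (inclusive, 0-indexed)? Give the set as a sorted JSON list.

CNF form of G:
  S -> S X3 | T0 B | T0 C | b
  A -> a
  B -> A T0 | T1 T0 | T2 B | a | c
  C -> T2 B | a | c
  T0 -> c
  T1 -> a
  T2 -> b
  X3 -> A T1

CYK fill (cells [i..j] with 0 ≤ i ≤ j ≤ 2 only):
  T[0,0] 'c' = {B,C,T0}  orig:{B,C}
  T[1,1] 'a' = {A,B,C,T1}  orig:{A,B,C}
  T[2,2] 'c' = {B,C,T0}  orig:{B,C}
  T[0,1] 'ca' = {S}
  T[1,2] 'ac' = {B}
  T[0,2] 'cac' = {S}

Original NTs in T[0,2] deriving "cac": ["S"]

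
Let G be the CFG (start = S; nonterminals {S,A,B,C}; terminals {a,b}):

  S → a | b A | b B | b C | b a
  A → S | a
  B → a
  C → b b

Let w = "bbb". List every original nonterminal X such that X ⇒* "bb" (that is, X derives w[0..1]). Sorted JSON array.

Convert to CNF:
  S -> T0 A | T0 B | T0 C | T0 T1 | a
  A -> T0 A | T0 B | T0 C | T0 T1 | a
  B -> a
  C -> T0 T0
  T0 -> b
  T1 -> a

CYK table (by increasing span), restricted to cells inside w[0..1]:
  cell(0,0) b: {T0}  orig:{}
  cell(1,1) b: {T0}  orig:{}
  cell(0,1) bb: {C}

Original NTs in T[0,1] deriving "bb": ["C"]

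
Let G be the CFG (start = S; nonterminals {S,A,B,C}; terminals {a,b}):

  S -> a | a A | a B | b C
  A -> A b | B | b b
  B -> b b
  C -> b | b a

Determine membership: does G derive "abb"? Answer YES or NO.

CNF form of G:
  S -> T0 C | T1 A | T1 B | a
  A -> A T0 | T0 T0
  B -> T0 T0
  C -> T0 T1 | b
  T0 -> b
  T1 -> a

CYK fill:
  [0..0]={S,T1}  "a"  orig:{S}
  [1..1]={C,T0}  "b"  orig:{C}
  [2..2]={C,T0}  "b"  orig:{C}
  [0..1]=∅  "ab"
  [1..2]={A,B,S}  "bb"
  [0..2]={S}  "abb"

S ∈ T[0,2] ⇒ YES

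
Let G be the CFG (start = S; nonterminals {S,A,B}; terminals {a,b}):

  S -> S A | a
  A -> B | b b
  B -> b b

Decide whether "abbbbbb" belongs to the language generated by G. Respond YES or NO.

Convert to CNF:
  S -> S A | a
  A -> T0 T0
  B -> T0 T0
  T0 -> b

CYK fill:
  cell(0,0) a: {S}
  cell(1,1) b: {T0}  orig:{}
  cell(2,2) b: {T0}  orig:{}
  cell(3,3) b: {T0}  orig:{}
  cell(4,4) b: {T0}  orig:{}
  cell(5,5) b: {T0}  orig:{}
  cell(6,6) b: {T0}  orig:{}
  cell(0,1) ab: ∅
  cell(1,2) bb: {A,B}
  cell(2,3) bb: {A,B}
  cell(3,4) bb: {A,B}
  cell(4,5) bb: {A,B}
  cell(5,6) bb: {A,B}
  cell(0,2) abb: {S}
  cell(1,3) bbb: ∅
  cell(2,4) bbb: ∅
  cell(3,5) bbb: ∅
  cell(4,6) bbb: ∅
  cell(0,3) abbb: ∅
  cell(1,4) bbbb: ∅
  cell(2,5) bbbb: ∅
  cell(3,6) bbbb: ∅
  cell(0,4) abbbb: {S}
  cell(1,5) bbbbb: ∅
  cell(2,6) bbbbb: ∅
  cell(0,5) abbbbb: ∅
  cell(1,6) bbbbbb: ∅
  cell(0,6) abbbbbb: {S}

S ∈ T[0,6] ⇒ YES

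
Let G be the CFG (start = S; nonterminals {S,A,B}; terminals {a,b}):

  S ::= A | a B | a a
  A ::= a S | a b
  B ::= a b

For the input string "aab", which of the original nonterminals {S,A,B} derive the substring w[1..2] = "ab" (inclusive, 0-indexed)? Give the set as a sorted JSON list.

Convert to CNF:
  S -> T0 B | T0 S | T0 T0 | T0 T1
  A -> T0 S | T0 T1
  B -> T0 T1
  T0 -> a
  T1 -> b

Fill CYK table bottom-up, restricted to cells inside w[1..2]:
  [1..1]={T0}  "a"  orig:{}
  [2..2]={T1}  "b"  orig:{}
  [1..2]={A,B,S}  "ab"

Original NTs in T[1,2] deriving "ab": ["A", "B", "S"]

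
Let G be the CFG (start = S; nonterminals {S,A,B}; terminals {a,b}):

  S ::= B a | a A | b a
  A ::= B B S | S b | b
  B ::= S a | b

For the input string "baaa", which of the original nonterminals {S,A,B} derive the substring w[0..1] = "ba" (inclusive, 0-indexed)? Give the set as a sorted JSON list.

Convert to CNF:
  S -> B T1 | T0 T1 | T1 A
  A -> B X2 | S T0 | b
  B -> S T1 | b
  T0 -> b
  T1 -> a
  X2 -> B S

Fill CYK table bottom-up, restricted to cells inside w[0..1]:
  T[0,0] 'b' = {A,B,T0}  orig:{A,B}
  T[1,1] 'a' = {T1}  orig:{}
  T[0,1] 'ba' = {S}

Original NTs in T[0,1] deriving "ba": ["S"]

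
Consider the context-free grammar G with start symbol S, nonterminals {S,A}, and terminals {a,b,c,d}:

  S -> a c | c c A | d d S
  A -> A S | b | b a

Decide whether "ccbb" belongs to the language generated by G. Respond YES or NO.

Convert to CNF:
  S -> T1 T2 | T2 X4 | T3 X5
  A -> A S | T0 T1 | b
  T0 -> b
  T1 -> a
  T2 -> c
  T3 -> d
  X4 -> T2 A
  X5 -> T3 S

CYK fill:
  [0..0]={T2}  "c"  orig:{}
  [1..1]={T2}  "c"  orig:{}
  [2..2]={A,T0}  "b"  orig:{A}
  [3..3]={A,T0}  "b"  orig:{A}
  [0..1]=∅  "cc"
  [1..2]={X4}  "cb"  orig:{}
  [2..3]=∅  "bb"
  [0..2]={S}  "ccb"
  [1..3]=∅  "cbb"
  [0..3]=∅  "ccbb"

S ∉ T[0,3] ⇒ NO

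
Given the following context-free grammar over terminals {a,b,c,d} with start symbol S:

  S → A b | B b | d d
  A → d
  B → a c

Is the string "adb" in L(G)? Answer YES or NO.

Convert to CNF:
  S -> A T2 | B T2 | T3 T3
  A -> d
  B -> T0 T1
  T0 -> a
  T1 -> c
  T2 -> b
  T3 -> d

Fill CYK table bottom-up:
  T[0,0] 'a' = {T0}  orig:{}
  T[1,1] 'd' = {A,T3}  orig:{A}
  T[2,2] 'b' = {T2}  orig:{}
  T[0,1] 'ad' = ∅
  T[1,2] 'db' = {S}
  T[0,2] 'adb' = ∅

S ∉ T[0,2] ⇒ NO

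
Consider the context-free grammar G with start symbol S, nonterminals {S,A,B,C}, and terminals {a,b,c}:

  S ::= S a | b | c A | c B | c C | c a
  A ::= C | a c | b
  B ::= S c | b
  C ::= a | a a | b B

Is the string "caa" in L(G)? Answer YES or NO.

CNF form of G:
  S -> S T0 | T1 A | T1 B | T1 C | T1 T0 | b
  A -> T0 T0 | T0 T1 | T2 B | a | b
  B -> S T1 | b
  C -> T0 T0 | T2 B | a
  T0 -> a
  T1 -> c
  T2 -> b

Fill CYK table bottom-up:
  T[0,0] 'c' = {T1}  orig:{}
  T[1,1] 'a' = {A,C,T0}  orig:{A,C}
  T[2,2] 'a' = {A,C,T0}  orig:{A,C}
  T[0,1] 'ca' = {S}
  T[1,2] 'aa' = {A,C}
  T[0,2] 'caa' = {S}

S ∈ T[0,2] ⇒ YES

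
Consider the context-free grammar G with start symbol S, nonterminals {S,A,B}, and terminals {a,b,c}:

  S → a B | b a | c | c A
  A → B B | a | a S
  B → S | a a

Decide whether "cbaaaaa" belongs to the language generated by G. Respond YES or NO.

Convert to CNF:
  S -> T0 B | T1 T0 | T2 A | c
  A -> B B | T0 S | a
  B -> T0 B | T0 T0 | T1 T0 | T2 A | c
  T0 -> a
  T1 -> b
  T2 -> c

Fill CYK table bottom-up:
  cell(0,0) c: {B,S,T2}  orig:{B,S}
  cell(1,1) b: {T1}  orig:{}
  cell(2,2) a: {A,T0}  orig:{A}
  cell(3,3) a: {A,T0}  orig:{A}
  cell(4,4) a: {A,T0}  orig:{A}
  cell(5,5) a: {A,T0}  orig:{A}
  cell(6,6) a: {A,T0}  orig:{A}
  cell(0,1) cb: ∅
  cell(1,2) ba: {B,S}
  cell(2,3) aa: {B}
  cell(3,4) aa: {B}
  cell(4,5) aa: {B}
  cell(5,6) aa: {B}
  cell(0,2) cba: {A}
  cell(1,3) baa: ∅
  cell(2,4) aaa: {B,S}
  cell(3,5) aaa: {B,S}
  cell(4,6) aaa: {B,S}
  cell(0,3) cbaa: ∅
  cell(1,4) baaa: {A}
  cell(2,5) aaaa: {A,B,S}
  cell(3,6) aaaa: {A,B,S}
  cell(0,4) cbaaa: {B,S}
  cell(1,5) baaaa: {A}
  cell(2,6) aaaaa: {A,B,S}
  cell(0,5) cbaaaa: {B,S}
  cell(1,6) baaaaa: {A}
  cell(0,6) cbaaaaa: {A,B,S}

S ∈ T[0,6] ⇒ YES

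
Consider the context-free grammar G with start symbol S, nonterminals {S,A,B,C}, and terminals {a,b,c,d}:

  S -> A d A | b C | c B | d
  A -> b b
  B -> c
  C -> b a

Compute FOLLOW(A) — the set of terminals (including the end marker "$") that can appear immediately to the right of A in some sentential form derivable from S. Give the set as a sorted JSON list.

FIRST sets, iterate to fixpoint:
[1]
  A via A→b b: +{b}
  B via B→c: +{c}
  C via C→b a: +{b}
  S via S→A d A: +{b}
  S via S→c B: +{c}
  S via S→d: +{d}
  S: {b,c,d}  A: {b}  B: {c}  C: {b}
[2] — fixpoint
  S: {b,c,d}  A: {b}  B: {c}  C: {b}

FOLLOW sets:
seed FOLLOW(S) with $
[1]
  S→A d A: FOLLOW(A) ⊇ FIRST(d) = {d}; new: +{d}
  S→A d A: FOLLOW(A) ⊇ FOLLOW(S) ⊇ {$}; new: +{$}
  S→b C: FOLLOW(C) ⊇ FOLLOW(S) ⊇ {$}; new: +{$}
  S→c B: FOLLOW(B) ⊇ FOLLOW(S) ⊇ {$}; new: +{$}
  FOLLOW(S)={$}  FOLLOW(A)={$,d}  FOLLOW(B)={$}  FOLLOW(C)={$}
[2] (stable)
  FOLLOW(S)={$}  FOLLOW(A)={$,d}  FOLLOW(B)={$}  FOLLOW(C)={$}

FOLLOW(A) = ["$", "d"]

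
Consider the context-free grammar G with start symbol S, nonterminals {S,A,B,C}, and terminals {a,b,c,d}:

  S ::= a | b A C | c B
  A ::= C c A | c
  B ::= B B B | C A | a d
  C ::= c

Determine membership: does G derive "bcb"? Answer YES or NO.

CNF form of G:
  S -> T0 B | T3 X6 | a
  A -> C X4 | c
  B -> B X5 | C A | T1 T2
  C -> c
  T0 -> c
  T1 -> a
  T2 -> d
  T3 -> b
  X4 -> T0 A
  X5 -> B B
  X6 -> A C

CYK fill:
  T[0,0] 'b' = {T3}  orig:{}
  T[1,1] 'c' = {A,C,T0}  orig:{A,C}
  T[2,2] 'b' = {T3}  orig:{}
  T[0,1] 'bc' = ∅
  T[1,2] 'cb' = ∅
  T[0,2] 'bcb' = ∅

S ∉ T[0,2] ⇒ NO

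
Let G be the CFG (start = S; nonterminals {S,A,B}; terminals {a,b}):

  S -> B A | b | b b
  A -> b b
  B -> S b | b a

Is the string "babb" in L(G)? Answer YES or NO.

Convert to CNF:
  S -> B A | T0 T0 | b
  A -> T0 T0
  B -> S T0 | T0 T1
  T0 -> b
  T1 -> a

CYK fill:
  [0..0]={S,T0}  "b"  orig:{S}
  [1..1]={T1}  "a"  orig:{}
  [2..2]={S,T0}  "b"  orig:{S}
  [3..3]={S,T0}  "b"  orig:{S}
  [0..1]={B}  "ba"
  [1..2]=∅  "ab"
  [2..3]={A,B,S}  "bb"
  [0..2]=∅  "bab"
  [1..3]=∅  "abb"
  [0..3]={S}  "babb"

S ∈ T[0,3] ⇒ YES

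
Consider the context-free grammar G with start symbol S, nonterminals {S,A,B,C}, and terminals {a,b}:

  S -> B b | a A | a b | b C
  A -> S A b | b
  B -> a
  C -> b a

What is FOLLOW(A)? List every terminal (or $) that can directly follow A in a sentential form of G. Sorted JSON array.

FIRST sets, iterate to fixpoint:
round 1:
  A via A→b: +{b}
  B via B→a: +{a}
  C via C→b a: +{b}
  S via S→B b: +{a}
  S via S→b C: +{b}
  FIRST(S)={a,b}  FIRST(A)={b}  FIRST(B)={a}  FIRST(C)={b}
round 2:
  A via A→S A b: +{a}
  FIRST(S)={a,b}  FIRST(A)={a,b}  FIRST(B)={a}  FIRST(C)={b}
round 3: done
  FIRST(S)={a,b}  FIRST(A)={a,b}  FIRST(B)={a}  FIRST(C)={b}

Compute FOLLOW by fixpoint:
FOLLOW(S) := {$}
iter 1:
  A→S A b: FOLLOW(S) ⊇ FIRST(A) = {a,b}; new: +{a,b}
  A→S A b: FOLLOW(A) ⊇ FIRST(b) = {b}; new: +{b}
  S→B b: FOLLOW(B) ⊇ FIRST(b) = {b}; new: +{b}
  S→a A: FOLLOW(A) ⊇ FOLLOW(S) ⊇ {$,a,b}; new: +{$,a}
  S→b C: FOLLOW(C) ⊇ FOLLOW(S) ⊇ {$,a,b}; new: +{$,a,b}
  FOLLOW(S)={$,a,b}  FOLLOW(A)={$,a,b}  FOLLOW(B)={b}  FOLLOW(C)={$,a,b}
iter 2: (stable)
  FOLLOW(S)={$,a,b}  FOLLOW(A)={$,a,b}  FOLLOW(B)={b}  FOLLOW(C)={$,a,b}

FOLLOW(A) = ["$", "a", "b"]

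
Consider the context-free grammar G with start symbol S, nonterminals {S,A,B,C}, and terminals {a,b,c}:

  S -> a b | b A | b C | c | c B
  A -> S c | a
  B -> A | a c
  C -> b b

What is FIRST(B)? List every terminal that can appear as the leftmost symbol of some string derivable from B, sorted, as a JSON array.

FIRST sets, iterate to fixpoint:
pass 1:
  A via A→a: +{a}
  B via B→A: +{a}
  C via C→b b: +{b}
  S via S→a b: +{a}
  S via S→b A: +{b}
  S via S→c: +{c}
  S: {a,b,c}  A: {a}  B: {a}  C: {b}
pass 2:
  A via A→S c: +{b,c}
  B via B→A: +{b,c}
  S: {a,b,c}  A: {a,b,c}  B: {a,b,c}  C: {b}
pass 3: (no change)
  S: {a,b,c}  A: {a,b,c}  B: {a,b,c}  C: {b}

FIRST(B) = ["a", "b", "c"]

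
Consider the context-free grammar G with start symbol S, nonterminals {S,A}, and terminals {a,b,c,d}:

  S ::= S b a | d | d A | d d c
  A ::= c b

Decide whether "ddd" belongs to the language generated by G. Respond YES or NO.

Convert to CNF:
  S -> S X4 | T3 A | T3 X5 | d
  A -> T0 T1
  T0 -> c
  T1 -> b
  T2 -> a
  T3 -> d
  X4 -> T1 T2
  X5 -> T3 T0

Fill CYK table bottom-up:
  [0..0]={S,T3}  "d"  orig:{S}
  [1..1]={S,T3}  "d"  orig:{S}
  [2..2]={S,T3}  "d"  orig:{S}
  [0..1]=∅  "dd"
  [1..2]=∅  "dd"
  [0..2]=∅  "ddd"

S ∉ T[0,2] ⇒ NO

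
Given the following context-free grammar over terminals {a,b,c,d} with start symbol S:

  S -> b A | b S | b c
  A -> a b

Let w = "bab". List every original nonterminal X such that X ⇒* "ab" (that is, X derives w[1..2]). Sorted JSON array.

CNF form of G:
  S -> T1 A | T1 S | T1 T2
  A -> T0 T1
  T0 -> a
  T1 -> b
  T2 -> c

CYK table (by increasing span), restricted to cells inside w[1..2]:
  [1..1]={T0}  "a"  orig:{}
  [2..2]={T1}  "b"  orig:{}
  [1..2]={A}  "ab"

Original NTs in T[1,2] deriving "ab": ["A"]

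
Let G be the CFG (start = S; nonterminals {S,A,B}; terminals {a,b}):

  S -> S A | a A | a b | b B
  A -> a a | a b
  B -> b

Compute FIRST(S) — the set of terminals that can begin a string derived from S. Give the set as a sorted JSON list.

FIRST iteration:
pass 1:
  A via A→a a: +{a}
  B via B→b: +{b}
  S via S→a A: +{a}
  S via S→b B: +{b}
  FIRST(S)={a,b}  FIRST(A)={a}  FIRST(B)={b}
pass 2: — fixpoint
  FIRST(S)={a,b}  FIRST(A)={a}  FIRST(B)={b}

FIRST(S) = ["a", "b"]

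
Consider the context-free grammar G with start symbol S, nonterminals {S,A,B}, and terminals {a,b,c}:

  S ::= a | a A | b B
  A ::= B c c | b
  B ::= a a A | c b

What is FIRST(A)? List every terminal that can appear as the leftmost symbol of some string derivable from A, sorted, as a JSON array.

FIRST iteration:
iter 1:
  A via A→b: +{b}
  B via B→a a A: +{a}
  B via B→c b: +{c}
  S via S→a: +{a}
  S via S→b B: +{b}
  S: {a,b}  A: {b}  B: {a,c}
iter 2:
  A via A→B c c: +{a,c}
  S: {a,b}  A: {a,b,c}  B: {a,c}
iter 3: (no change)
  S: {a,b}  A: {a,b,c}  B: {a,c}

FIRST(A) = ["a", "b", "c"]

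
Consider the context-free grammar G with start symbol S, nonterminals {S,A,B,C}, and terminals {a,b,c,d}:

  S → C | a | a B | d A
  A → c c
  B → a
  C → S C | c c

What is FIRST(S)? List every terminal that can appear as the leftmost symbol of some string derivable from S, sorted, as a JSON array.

FIRST iteration:
[1]
  A via A→c c: +{c}
  B via B→a: +{a}
  C via C→c c: +{c}
  S via S→C: +{c}
  S via S→a: +{a}
  S via S→d A: +{d}
  FIRST(S)={a,c,d}  FIRST(A)={c}  FIRST(B)={a}  FIRST(C)={c}
[2]
  C via C→S C: +{a,d}
  FIRST(S)={a,c,d}  FIRST(A)={c}  FIRST(B)={a}  FIRST(C)={a,c,d}
[3] (stable)
  FIRST(S)={a,c,d}  FIRST(A)={c}  FIRST(B)={a}  FIRST(C)={a,c,d}

FIRST(S) = ["a", "c", "d"]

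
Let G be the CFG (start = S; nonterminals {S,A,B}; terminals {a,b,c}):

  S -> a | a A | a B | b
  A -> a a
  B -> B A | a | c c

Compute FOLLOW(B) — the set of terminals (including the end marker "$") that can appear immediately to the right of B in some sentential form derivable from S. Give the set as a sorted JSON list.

FIRST iteration:
round 1:
  A via A→a a: +{a}
  B via B→a: +{a}
  B via B→c c: +{c}
  S via S→a: +{a}
  S via S→b: +{b}
  FIRST(S)={a,b}  FIRST(A)={a}  FIRST(B)={a,c}
round 2: done
  FIRST(S)={a,b}  FIRST(A)={a}  FIRST(B)={a,c}

FOLLOW sets:
seed FOLLOW(S) with $
pass 1:
  B→B A: FOLLOW(B) ⊇ FIRST(A) = {a}; new: +{a}
  B→B A: FOLLOW(A) ⊇ FOLLOW(B) ⊇ {a}; new: +{a}
  S→a A: FOLLOW(A) ⊇ FOLLOW(S) ⊇ {$}; new: +{$}
  S→a B: FOLLOW(B) ⊇ FOLLOW(S) ⊇ {$}; new: +{$}
  FOLLOW[S]={$}  FOLLOW[A]={$,a}  FOLLOW[B]={$,a}
pass 2: (stable)
  FOLLOW[S]={$}  FOLLOW[A]={$,a}  FOLLOW[B]={$,a}

FOLLOW(B) = ["$", "a"]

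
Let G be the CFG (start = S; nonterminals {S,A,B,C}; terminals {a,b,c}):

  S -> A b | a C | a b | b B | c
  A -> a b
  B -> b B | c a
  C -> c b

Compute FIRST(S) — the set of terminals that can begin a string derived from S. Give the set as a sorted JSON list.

FIRST sets, iterate to fixpoint:
[1]
  A via A→a b: +{a}
  B via B→b B: +{b}
  B via B→c a: +{c}
  C via C→c b: +{c}
  S via S→A b: +{a}
  S via S→b B: +{b}
  S via S→c: +{c}
  FIRST(S)={a,b,c}  FIRST(A)={a}  FIRST(B)={b,c}  FIRST(C)={c}
[2] (stable)
  FIRST(S)={a,b,c}  FIRST(A)={a}  FIRST(B)={b,c}  FIRST(C)={c}

FIRST(S) = ["a", "b", "c"]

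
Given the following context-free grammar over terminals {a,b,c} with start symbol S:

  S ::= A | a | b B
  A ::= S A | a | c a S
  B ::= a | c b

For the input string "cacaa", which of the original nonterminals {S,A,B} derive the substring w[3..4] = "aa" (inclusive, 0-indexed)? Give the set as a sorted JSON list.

Convert to CNF:
  S -> S A | T0 X4 | T2 B | a
  A -> S A | T0 X3 | a
  B -> T0 T2 | a
  T0 -> c
  T1 -> a
  T2 -> b
  X3 -> T1 S
  X4 -> T1 S

Fill CYK table bottom-up, restricted to cells inside w[3..4]:
  [3..3]={A,B,S,T1}  "a"  orig:{A,B,S}
  [4..4]={A,B,S,T1}  "a"  orig:{A,B,S}
  [3..4]={A,S,X3,X4}  "aa"  orig:{A,S}

Original NTs in T[3,4] deriving "aa": ["A", "S"]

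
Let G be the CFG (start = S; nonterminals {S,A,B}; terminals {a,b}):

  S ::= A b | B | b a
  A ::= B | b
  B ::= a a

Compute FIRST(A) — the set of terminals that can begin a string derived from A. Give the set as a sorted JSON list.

FIRST iteration:
round 1:
  A via A→b: +{b}
  B via B→a a: +{a}
  S via S→A b: +{b}
  S via S→B: +{a}
  FIRST[S]={a,b}  FIRST[A]={b}  FIRST[B]={a}
round 2:
  A via A→B: +{a}
  FIRST[S]={a,b}  FIRST[A]={a,b}  FIRST[B]={a}
round 3: (no change)
  FIRST[S]={a,b}  FIRST[A]={a,b}  FIRST[B]={a}

FIRST(A) = ["a", "b"]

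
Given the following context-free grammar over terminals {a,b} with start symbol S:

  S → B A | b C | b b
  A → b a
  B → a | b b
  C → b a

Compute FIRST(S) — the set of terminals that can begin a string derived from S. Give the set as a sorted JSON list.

Compute FIRST by fixpoint:
[1]
  A via A→b a: +{b}
  B via B→a: +{a}
  B via B→b b: +{b}
  C via C→b a: +{b}
  S via S→B A: +{a,b}
  FIRST(S)={a,b}  FIRST(A)={b}  FIRST(B)={a,b}  FIRST(C)={b}
[2] (no change)
  FIRST(S)={a,b}  FIRST(A)={b}  FIRST(B)={a,b}  FIRST(C)={b}

FIRST(S) = ["a", "b"]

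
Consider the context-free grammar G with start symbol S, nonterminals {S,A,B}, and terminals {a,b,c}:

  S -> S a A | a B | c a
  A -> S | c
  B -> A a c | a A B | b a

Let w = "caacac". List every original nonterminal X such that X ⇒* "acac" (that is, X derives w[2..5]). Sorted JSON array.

Convert to CNF:
  S -> S X6 | T0 B | T1 T0
  A -> S X3 | T0 B | T1 T0 | c
  B -> A X4 | T0 X5 | T2 T0
  T0 -> a
  T1 -> c
  T2 -> b
  X3 -> T0 A
  X4 -> T0 T1
  X5 -> A B
  X6 -> T0 A

CYK fill (cells [i..j] with 2 ≤ i ≤ j ≤ 5 only):
  [2..2]={T0}  "a"  orig:{}
  [3..3]={A,T1}  "c"  orig:{A}
  [4..4]={T0}  "a"  orig:{}
  [5..5]={A,T1}  "c"  orig:{A}
  [2..3]={X3,X4,X6}  "ac"  orig:{}
  [3..4]={A,S}  "ca"
  [4..5]={X3,X4,X6}  "ac"  orig:{}
  [2..4]={X3,X6}  "aca"  orig:{}
  [3..5]={B}  "cac"
  [2..5]={A,S}  "acac"

Original NTs in T[2,5] deriving "acac": ["A", "S"]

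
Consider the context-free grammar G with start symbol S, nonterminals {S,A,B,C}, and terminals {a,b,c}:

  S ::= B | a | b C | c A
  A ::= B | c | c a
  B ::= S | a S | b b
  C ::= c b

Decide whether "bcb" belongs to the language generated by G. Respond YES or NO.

Convert to CNF:
  S -> T0 S | T1 C | T1 T1 | T2 A | a
  A -> T0 S | T1 C | T1 T1 | T2 A | T2 T0 | a | c
  B -> T0 S | T1 C | T1 T1 | T2 A | a
  C -> T2 T1
  T0 -> a
  T1 -> b
  T2 -> c

CYK table (by increasing span):
  cell(0,0) b: {T1}  orig:{}
  cell(1,1) c: {A,T2}  orig:{A}
  cell(2,2) b: {T1}  orig:{}
  cell(0,1) bc: ∅
  cell(1,2) cb: {C}
  cell(0,2) bcb: {A,B,S}

S ∈ T[0,2] ⇒ YES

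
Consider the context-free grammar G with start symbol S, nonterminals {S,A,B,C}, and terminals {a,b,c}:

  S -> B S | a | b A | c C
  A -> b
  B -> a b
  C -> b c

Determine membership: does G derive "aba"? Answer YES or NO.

Convert to CNF:
  S -> B S | T1 A | T2 C | a
  A -> b
  B -> T0 T1
  C -> T1 T2
  T0 -> a
  T1 -> b
  T2 -> c

Fill CYK table bottom-up:
  T[0,0] 'a' = {S,T0}  orig:{S}
  T[1,1] 'b' = {A,T1}  orig:{A}
  T[2,2] 'a' = {S,T0}  orig:{S}
  T[0,1] 'ab' = {B}
  T[1,2] 'ba' = ∅
  T[0,2] 'aba' = {S}

S ∈ T[0,2] ⇒ YES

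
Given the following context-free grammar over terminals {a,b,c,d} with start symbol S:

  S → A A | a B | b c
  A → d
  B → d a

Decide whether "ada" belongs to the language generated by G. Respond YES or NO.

CNF form of G:
  S -> A A | T1 B | T2 T3
  A -> d
  B -> T0 T1
  T0 -> d
  T1 -> a
  T2 -> b
  T3 -> c

CYK table (by increasing span):
  [0..0]={T1}  "a"  orig:{}
  [1..1]={A,T0}  "d"  orig:{A}
  [2..2]={T1}  "a"  orig:{}
  [0..1]=∅  "ad"
  [1..2]={B}  "da"
  [0..2]={S}  "ada"

S ∈ T[0,2] ⇒ YES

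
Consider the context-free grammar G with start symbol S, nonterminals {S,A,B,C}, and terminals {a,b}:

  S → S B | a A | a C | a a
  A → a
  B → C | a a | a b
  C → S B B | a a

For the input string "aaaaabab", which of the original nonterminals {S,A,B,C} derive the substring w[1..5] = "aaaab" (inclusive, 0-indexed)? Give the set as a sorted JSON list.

Convert to CNF:
  S -> S B | T0 A | T0 C | T0 T0
  A -> a
  B -> S X2 | T0 T0 | T0 T1
  C -> S X3 | T0 T0
  T0 -> a
  T1 -> b
  X2 -> B B
  X3 -> B B

Fill CYK table bottom-up (cells [i..j] with 1 ≤ i ≤ j ≤ 5 only):
  [1..1]={A,T0}  "a"  orig:{A}
  [2..2]={A,T0}  "a"  orig:{A}
  [3..3]={A,T0}  "a"  orig:{A}
  [4..4]={A,T0}  "a"  orig:{A}
  [5..5]={T1}  "b"  orig:{}
  [1..2]={B,C,S}  "aa"
  [2..3]={B,C,S}  "aa"
  [3..4]={B,C,S}  "aa"
  [4..5]={B}  "ab"
  [1..3]={S}  "aaa"
  [2..4]={S}  "aaa"
  [3..5]=∅  "aab"
  [1..4]={S,X2,X3}  "aaaa"  orig:{S}
  [2..5]={S,X2,X3}  "aaab"  orig:{S}
  [1..5]={S}  "aaaab"

Original NTs in T[1,5] deriving "aaaab": ["S"]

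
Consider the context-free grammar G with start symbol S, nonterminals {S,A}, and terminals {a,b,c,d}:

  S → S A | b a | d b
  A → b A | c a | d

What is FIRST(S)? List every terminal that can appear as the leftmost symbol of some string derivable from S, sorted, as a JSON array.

Compute FIRST by fixpoint:
[1]
  A via A→b A: +{b}
  A via A→c a: +{c}
  A via A→d: +{d}
  S via S→b a: +{b}
  S via S→d b: +{d}
  FIRST(S)={b,d}  FIRST(A)={b,c,d}
[2] (no change)
  FIRST(S)={b,d}  FIRST(A)={b,c,d}

FIRST(S) = ["b", "d"]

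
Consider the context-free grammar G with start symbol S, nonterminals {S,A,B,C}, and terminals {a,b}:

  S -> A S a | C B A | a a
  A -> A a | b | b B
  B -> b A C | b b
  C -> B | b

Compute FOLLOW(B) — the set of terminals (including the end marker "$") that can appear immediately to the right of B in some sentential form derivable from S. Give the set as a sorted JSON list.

Compute FIRST by fixpoint:
iter 1:
  A via A→b: +{b}
  B via B→b A C: +{b}
  C via C→B: +{b}
  S via S→A S a: +{b}
  S via S→a a: +{a}
  FIRST[S]={a,b}  FIRST[A]={b}  FIRST[B]={b}  FIRST[C]={b}
iter 2: (stable)
  FIRST[S]={a,b}  FIRST[A]={b}  FIRST[B]={b}  FIRST[C]={b}

FOLLOW sets:
FOLLOW(S) := {$}
[1]
  A→A a: FOLLOW(A) ⊇ FIRST(a) = {a}; new: +{a}
  A→b B: FOLLOW(B) ⊇ FOLLOW(A) ⊇ {a}; new: +{a}
  B→b A C: FOLLOW(A) ⊇ FIRST(C) = {b}; new: +{b}
  B→b A C: FOLLOW(C) ⊇ FOLLOW(B) ⊇ {a}; new: +{a}
  S→A S a: FOLLOW(S) ⊇ FIRST(a) = {a}; new: +{a}
  S→C B A: FOLLOW(C) ⊇ FIRST(B) = {b}; new: +{b}
  S→C B A: FOLLOW(B) ⊇ FIRST(A) = {b}; new: +{b}
  S→C B A: FOLLOW(A) ⊇ FOLLOW(S) ⊇ {$,a}; new: +{$}
  S: {$,a}  A: {$,a,b}  B: {a,b}  C: {a,b}
[2]
  A→b B: FOLLOW(B) ⊇ FOLLOW(A) ⊇ {$,a,b}; new: +{$}
  B→b A C: FOLLOW(C) ⊇ FOLLOW(B) ⊇ {$,a,b}; new: +{$}
  S: {$,a}  A: {$,a,b}  B: {$,a,b}  C: {$,a,b}
[3] (stable)
  S: {$,a}  A: {$,a,b}  B: {$,a,b}  C: {$,a,b}

FOLLOW(B) = ["$", "a", "b"]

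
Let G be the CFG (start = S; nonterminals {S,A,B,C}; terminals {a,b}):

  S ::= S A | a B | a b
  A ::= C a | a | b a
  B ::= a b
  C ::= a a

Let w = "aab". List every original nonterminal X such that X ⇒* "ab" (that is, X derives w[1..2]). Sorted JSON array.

Convert to CNF:
  S -> S A | T0 B | T0 T1
  A -> C T0 | T1 T0 | a
  B -> T0 T1
  C -> T0 T0
  T0 -> a
  T1 -> b

Fill CYK table bottom-up — only the sub-triangle for w[1..2]:
  T[1,1] 'a' = {A,T0}  orig:{A}
  T[2,2] 'b' = {T1}  orig:{}
  T[1,2] 'ab' = {B,S}

Original NTs in T[1,2] deriving "ab": ["B", "S"]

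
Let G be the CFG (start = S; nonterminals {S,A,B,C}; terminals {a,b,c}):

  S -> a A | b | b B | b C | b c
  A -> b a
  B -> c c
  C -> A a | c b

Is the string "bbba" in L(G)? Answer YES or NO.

CNF form of G:
  S -> T0 B | T0 C | T0 T2 | T1 A | b
  A -> T0 T1
  B -> T2 T2
  C -> A T1 | T2 T0
  T0 -> b
  T1 -> a
  T2 -> c

Fill CYK table bottom-up:
  [0..0]={S,T0}  "b"  orig:{S}
  [1..1]={S,T0}  "b"  orig:{S}
  [2..2]={S,T0}  "b"  orig:{S}
  [3..3]={T1}  "a"  orig:{}
  [0..1]=∅  "bb"
  [1..2]=∅  "bb"
  [2..3]={A}  "ba"
  [0..2]=∅  "bbb"
  [1..3]=∅  "bba"
  [0..3]=∅  "bbba"

S ∉ T[0,3] ⇒ NO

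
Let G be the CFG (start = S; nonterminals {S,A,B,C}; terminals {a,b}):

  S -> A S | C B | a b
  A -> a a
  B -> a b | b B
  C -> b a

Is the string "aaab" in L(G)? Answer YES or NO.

CNF form of G:
  S -> A S | C B | T0 T1
  A -> T0 T0
  B -> T0 T1 | T1 B
  C -> T1 T0
  T0 -> a
  T1 -> b

CYK table (by increasing span):
  [0..0]={T0}  "a"  orig:{}
  [1..1]={T0}  "a"  orig:{}
  [2..2]={T0}  "a"  orig:{}
  [3..3]={T1}  "b"  orig:{}
  [0..1]={A}  "aa"
  [1..2]={A}  "aa"
  [2..3]={B,S}  "ab"
  [0..2]=∅  "aaa"
  [1..3]=∅  "aab"
  [0..3]={S}  "aaab"

S ∈ T[0,3] ⇒ YES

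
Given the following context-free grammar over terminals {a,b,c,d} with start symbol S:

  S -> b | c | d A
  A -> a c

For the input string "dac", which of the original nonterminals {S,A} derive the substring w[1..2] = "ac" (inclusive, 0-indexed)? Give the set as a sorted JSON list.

Convert to CNF:
  S -> T2 A | b | c
  A -> T0 T1
  T0 -> a
  T1 -> c
  T2 -> d

Fill CYK table bottom-up — only the sub-triangle for w[1..2]:
  cell(1,1) a: {T0}  orig:{}
  cell(2,2) c: {S,T1}  orig:{S}
  cell(1,2) ac: {A}

Original NTs in T[1,2] deriving "ac": ["A"]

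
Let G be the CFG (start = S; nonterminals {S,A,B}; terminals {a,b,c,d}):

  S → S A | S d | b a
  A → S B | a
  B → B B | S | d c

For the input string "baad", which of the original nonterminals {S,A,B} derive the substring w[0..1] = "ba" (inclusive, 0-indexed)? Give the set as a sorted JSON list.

CNF form of G:
  S -> S A | S T0 | T1 T2
  A -> S B | a
  B -> B B | S A | S T0 | T0 T3 | T1 T2
  T0 -> d
  T1 -> b
  T2 -> a
  T3 -> c

Fill CYK table bottom-up (cells [i..j] with 0 ≤ i ≤ j ≤ 1 only):
  [0..0]={T1}  "b"  orig:{}
  [1..1]={A,T2}  "a"  orig:{A}
  [0..1]={B,S}  "ba"

Original NTs in T[0,1] deriving "ba": ["B", "S"]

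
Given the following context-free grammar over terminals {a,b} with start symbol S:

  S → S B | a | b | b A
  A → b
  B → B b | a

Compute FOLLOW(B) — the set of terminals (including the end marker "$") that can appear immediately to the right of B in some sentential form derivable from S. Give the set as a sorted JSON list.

FIRST sets, iterate to fixpoint:
[1]
  A via A→b: +{b}
  B via B→a: +{a}
  S via S→a: +{a}
  S via S→b: +{b}
  FIRST[S]={a,b}  FIRST[A]={b}  FIRST[B]={a}
[2] (no change)
  FIRST[S]={a,b}  FIRST[A]={b}  FIRST[B]={a}

FOLLOW iteration:
seed FOLLOW(S) with $
[1]
  B→B b: FOLLOW(B) ⊇ FIRST(b) = {b}; new: +{b}
  S→S B: FOLLOW(S) ⊇ FIRST(B) = {a}; new: +{a}
  S→S B: FOLLOW(B) ⊇ FOLLOW(S) ⊇ {$,a}; new: +{$,a}
  S→b A: FOLLOW(A) ⊇ FOLLOW(S) ⊇ {$,a}; new: +{$,a}
  S: {$,a}  A: {$,a}  B: {$,a,b}
[2] — fixpoint
  S: {$,a}  A: {$,a}  B: {$,a,b}

FOLLOW(B) = ["$", "a", "b"]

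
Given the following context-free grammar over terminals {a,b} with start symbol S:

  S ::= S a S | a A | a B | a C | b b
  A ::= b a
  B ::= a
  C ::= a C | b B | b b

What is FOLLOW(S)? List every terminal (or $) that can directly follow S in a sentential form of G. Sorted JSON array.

FIRST iteration:
[1]
  A via A→b a: +{b}
  B via B→a: +{a}
  C via C→a C: +{a}
  C via C→b B: +{b}
  S via S→a A: +{a}
  S via S→b b: +{b}
  FIRST(S)={a,b}  FIRST(A)={b}  FIRST(B)={a}  FIRST(C)={a,b}
[2] — fixpoint
  FIRST(S)={a,b}  FIRST(A)={b}  FIRST(B)={a}  FIRST(C)={a,b}

FOLLOW iteration:
FOLLOW(S) := {$}
pass 1:
  S→S a S: FOLLOW(S) ⊇ FIRST(a) = {a}; new: +{a}
  S→a A: FOLLOW(A) ⊇ FOLLOW(S) ⊇ {$,a}; new: +{$,a}
  S→a B: FOLLOW(B) ⊇ FOLLOW(S) ⊇ {$,a}; new: +{$,a}
  S→a C: FOLLOW(C) ⊇ FOLLOW(S) ⊇ {$,a}; new: +{$,a}
  FOLLOW[S]={$,a}  FOLLOW[A]={$,a}  FOLLOW[B]={$,a}  FOLLOW[C]={$,a}
pass 2: done
  FOLLOW[S]={$,a}  FOLLOW[A]={$,a}  FOLLOW[B]={$,a}  FOLLOW[C]={$,a}

FOLLOW(S) = ["$", "a"]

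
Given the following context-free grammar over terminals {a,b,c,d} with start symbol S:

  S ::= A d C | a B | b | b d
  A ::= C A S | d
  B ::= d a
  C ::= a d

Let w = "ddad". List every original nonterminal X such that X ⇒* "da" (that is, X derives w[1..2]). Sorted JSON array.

Convert to CNF:
  S -> A X4 | T1 B | T2 T0 | b
  A -> C X3 | d
  B -> T0 T1
  C -> T1 T0
  T0 -> d
  T1 -> a
  T2 -> b
  X3 -> A S
  X4 -> T0 C

CYK fill (cells [i..j] with 1 ≤ i ≤ j ≤ 2 only):
  [1..1]={A,T0}  "d"  orig:{A}
  [2..2]={T1}  "a"  orig:{}
  [1..2]={B}  "da"

Original NTs in T[1,2] deriving "da": ["B"]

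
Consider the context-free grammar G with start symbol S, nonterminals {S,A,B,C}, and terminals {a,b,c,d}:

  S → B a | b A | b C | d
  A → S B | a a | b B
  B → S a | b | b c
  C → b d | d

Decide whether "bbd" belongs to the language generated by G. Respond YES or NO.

Convert to CNF:
  S -> B T0 | T1 A | T1 C | d
  A -> S B | T0 T0 | T1 B
  B -> S T0 | T1 T2 | b
  C -> T1 T3 | d
  T0 -> a
  T1 -> b
  T2 -> c
  T3 -> d

CYK table (by increasing span):
  cell(0,0) b: {B,T1}  orig:{B}
  cell(1,1) b: {B,T1}  orig:{B}
  cell(2,2) d: {C,S,T3}  orig:{C,S}
  cell(0,1) bb: {A}
  cell(1,2) bd: {C,S}
  cell(0,2) bbd: {S}

S ∈ T[0,2] ⇒ YES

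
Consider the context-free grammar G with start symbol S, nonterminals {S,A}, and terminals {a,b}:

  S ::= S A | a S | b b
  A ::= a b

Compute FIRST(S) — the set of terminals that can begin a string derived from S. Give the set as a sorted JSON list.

FIRST sets, iterate to fixpoint:
iter 1:
  A via A→a b: +{a}
  S via S→a S: +{a}
  S via S→b b: +{b}
  FIRST[S]={a,b}  FIRST[A]={a}
iter 2: — fixpoint
  FIRST[S]={a,b}  FIRST[A]={a}

FIRST(S) = ["a", "b"]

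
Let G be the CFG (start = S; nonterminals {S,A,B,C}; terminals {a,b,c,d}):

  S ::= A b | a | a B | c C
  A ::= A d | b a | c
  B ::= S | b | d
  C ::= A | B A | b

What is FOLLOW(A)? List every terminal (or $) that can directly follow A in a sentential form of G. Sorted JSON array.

Compute FIRST by fixpoint:
iter 1:
  A via A→b a: +{b}
  A via A→c: +{c}
  B via B→b: +{b}
  B via B→d: +{d}
  C via C→A: +{b,c}
  C via C→B A: +{d}
  S via S→A b: +{b,c}
  S via S→a: +{a}
  FIRST(S)={a,b,c}  FIRST(A)={b,c}  FIRST(B)={b,d}  FIRST(C)={b,c,d}
iter 2:
  B via B→S: +{a,c}
  C via C→B A: +{a}
  FIRST(S)={a,b,c}  FIRST(A)={b,c}  FIRST(B)={a,b,c,d}  FIRST(C)={a,b,c,d}
iter 3: — fixpoint
  FIRST(S)={a,b,c}  FIRST(A)={b,c}  FIRST(B)={a,b,c,d}  FIRST(C)={a,b,c,d}

FOLLOW iteration:
seed FOLLOW(S) with $
[1]
  A→A d: FOLLOW(A) ⊇ FIRST(d) = {d}; new: +{d}
  C→B A: FOLLOW(B) ⊇ FIRST(A) = {b,c}; new: +{b,c}
  S→A b: FOLLOW(A) ⊇ FIRST(b) = {b}; new: +{b}
  S→a B: FOLLOW(B) ⊇ FOLLOW(S) ⊇ {$}; new: +{$}
  S→c C: FOLLOW(C) ⊇ FOLLOW(S) ⊇ {$}; new: +{$}
  S: {$}  A: {b,d}  B: {$,b,c}  C: {$}
[2]
  B→S: FOLLOW(S) ⊇ FOLLOW(B) ⊇ {$,b,c}; new: +{b,c}
  C→A: FOLLOW(A) ⊇ FOLLOW(C) ⊇ {$}; new: +{$}
  S→c C: FOLLOW(C) ⊇ FOLLOW(S) ⊇ {$,b,c}; new: +{b,c}
  S: {$,b,c}  A: {$,b,d}  B: {$,b,c}  C: {$,b,c}
[3]
  C→A: FOLLOW(A) ⊇ FOLLOW(C) ⊇ {$,b,c}; new: +{c}
  S: {$,b,c}  A: {$,b,c,d}  B: {$,b,c}  C: {$,b,c}
[4] (no change)
  S: {$,b,c}  A: {$,b,c,d}  B: {$,b,c}  C: {$,b,c}

FOLLOW(A) = ["$", "b", "c", "d"]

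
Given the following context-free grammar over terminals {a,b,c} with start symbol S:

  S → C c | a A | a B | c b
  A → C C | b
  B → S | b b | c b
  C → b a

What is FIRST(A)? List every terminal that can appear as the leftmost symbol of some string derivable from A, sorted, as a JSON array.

Compute FIRST by fixpoint:
iter 1:
  A via A→b: +{b}
  B via B→b b: +{b}
  B via B→c b: +{c}
  C via C→b a: +{b}
  S via S→C c: +{b}
  S via S→a A: +{a}
  S via S→c b: +{c}
  S: {a,b,c}  A: {b}  B: {b,c}  C: {b}
iter 2:
  B via B→S: +{a}
  S: {a,b,c}  A: {b}  B: {a,b,c}  C: {b}
iter 3: (no change)
  S: {a,b,c}  A: {b}  B: {a,b,c}  C: {b}

FIRST(A) = ["b"]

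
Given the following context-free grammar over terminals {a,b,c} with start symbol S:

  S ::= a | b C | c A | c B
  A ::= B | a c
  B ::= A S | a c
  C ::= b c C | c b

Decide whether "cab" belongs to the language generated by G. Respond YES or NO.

Convert to CNF:
  S -> T1 A | T1 B | T2 C | a
  A -> A S | T0 T1
  B -> A S | T0 T1
  C -> T1 T2 | T2 X3
  T0 -> a
  T1 -> c
  T2 -> b
  X3 -> T1 C

CYK table (by increasing span):
  cell(0,0) c: {T1}  orig:{}
  cell(1,1) a: {S,T0}  orig:{S}
  cell(2,2) b: {T2}  orig:{}
  cell(0,1) ca: ∅
  cell(1,2) ab: ∅
  cell(0,2) cab: ∅

S ∉ T[0,2] ⇒ NO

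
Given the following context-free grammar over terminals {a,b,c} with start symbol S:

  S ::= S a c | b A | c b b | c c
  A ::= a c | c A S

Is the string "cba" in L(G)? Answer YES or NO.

Convert to CNF:
  S -> S X4 | T1 T1 | T1 X5 | T2 A
  A -> T0 T1 | T1 X3
  T0 -> a
  T1 -> c
  T2 -> b
  X3 -> A S
  X4 -> T0 T1
  X5 -> T2 T2

Fill CYK table bottom-up:
  [0..0]={T1}  "c"  orig:{}
  [1..1]={T2}  "b"  orig:{}
  [2..2]={T0}  "a"  orig:{}
  [0..1]=∅  "cb"
  [1..2]=∅  "ba"
  [0..2]=∅  "cba"

S ∉ T[0,2] ⇒ NO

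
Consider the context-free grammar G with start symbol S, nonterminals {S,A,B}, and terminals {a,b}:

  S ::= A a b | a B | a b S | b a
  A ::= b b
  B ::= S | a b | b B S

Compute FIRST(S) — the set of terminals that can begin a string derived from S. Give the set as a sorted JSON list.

Compute FIRST by fixpoint:
pass 1:
  A via A→b b: +{b}
  B via B→a b: +{a}
  B via B→b B S: +{b}
  S via S→A a b: +{b}
  S via S→a B: +{a}
  S: {a,b}  A: {b}  B: {a,b}
pass 2: done
  S: {a,b}  A: {b}  B: {a,b}

FIRST(S) = ["a", "b"]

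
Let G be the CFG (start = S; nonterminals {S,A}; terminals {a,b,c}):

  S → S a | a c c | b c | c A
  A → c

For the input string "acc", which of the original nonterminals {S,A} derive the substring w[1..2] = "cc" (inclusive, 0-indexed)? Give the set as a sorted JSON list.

CNF form of G:
  S -> S T0 | T0 X3 | T1 A | T2 T1
  A -> c
  T0 -> a
  T1 -> c
  T2 -> b
  X3 -> T1 T1

Fill CYK table bottom-up, restricted to cells inside w[1..2]:
  T[1,1] 'c' = {A,T1}  orig:{A}
  T[2,2] 'c' = {A,T1}  orig:{A}
  T[1,2] 'cc' = {S,X3}  orig:{S}

Original NTs in T[1,2] deriving "cc": ["S"]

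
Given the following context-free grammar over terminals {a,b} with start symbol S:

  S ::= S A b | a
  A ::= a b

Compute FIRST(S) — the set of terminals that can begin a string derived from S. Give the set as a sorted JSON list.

FIRST iteration:
[1]
  A via A→a b: +{a}
  S via S→a: +{a}
  FIRST(S)={a}  FIRST(A)={a}
[2] — fixpoint
  FIRST(S)={a}  FIRST(A)={a}

FIRST(S) = ["a"]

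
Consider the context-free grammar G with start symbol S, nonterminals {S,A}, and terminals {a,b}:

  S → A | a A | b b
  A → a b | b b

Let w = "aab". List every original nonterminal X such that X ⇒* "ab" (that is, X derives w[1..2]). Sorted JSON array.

CNF form of G:
  S -> T0 A | T0 T1 | T1 T1
  A -> T0 T1 | T1 T1
  T0 -> a
  T1 -> b

CYK table (by increasing span) — only the sub-triangle for w[1..2]:
  T[1,1] 'a' = {T0}  orig:{}
  T[2,2] 'b' = {T1}  orig:{}
  T[1,2] 'ab' = {A,S}

Original NTs in T[1,2] deriving "ab": ["A", "S"]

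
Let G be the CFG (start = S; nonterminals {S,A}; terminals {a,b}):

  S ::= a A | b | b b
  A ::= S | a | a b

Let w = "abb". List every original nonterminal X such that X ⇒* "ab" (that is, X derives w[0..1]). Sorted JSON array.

CNF form of G:
  S -> T0 A | T1 T1 | b
  A -> T0 A | T0 T1 | T1 T1 | a | b
  T0 -> a
  T1 -> b

Fill CYK table bottom-up — only the sub-triangle for w[0..1]:
  T[0,0] 'a' = {A,T0}  orig:{A}
  T[1,1] 'b' = {A,S,T1}  orig:{A,S}
  T[0,1] 'ab' = {A,S}

Original NTs in T[0,1] deriving "ab": ["A", "S"]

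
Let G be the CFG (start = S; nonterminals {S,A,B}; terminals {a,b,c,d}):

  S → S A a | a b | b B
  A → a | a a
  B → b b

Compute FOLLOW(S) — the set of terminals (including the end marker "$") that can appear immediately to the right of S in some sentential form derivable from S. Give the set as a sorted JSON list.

FIRST iteration:
[1]
  A via A→a: +{a}
  B via B→b b: +{b}
  S via S→a b: +{a}
  S via S→b B: +{b}
  S: {a,b}  A: {a}  B: {b}
[2] — fixpoint
  S: {a,b}  A: {a}  B: {b}

FOLLOW sets:
FOLLOW(S) := {$}
[1]
  S→S A a: FOLLOW(S) ⊇ FIRST(A) = {a}; new: +{a}
  S→S A a: FOLLOW(A) ⊇ FIRST(a) = {a}; new: +{a}
  S→b B: FOLLOW(B) ⊇ FOLLOW(S) ⊇ {$,a}; new: +{$,a}
  FOLLOW(S)={$,a}  FOLLOW(A)={a}  FOLLOW(B)={$,a}
[2] (stable)
  FOLLOW(S)={$,a}  FOLLOW(A)={a}  FOLLOW(B)={$,a}

FOLLOW(S) = ["$", "a"]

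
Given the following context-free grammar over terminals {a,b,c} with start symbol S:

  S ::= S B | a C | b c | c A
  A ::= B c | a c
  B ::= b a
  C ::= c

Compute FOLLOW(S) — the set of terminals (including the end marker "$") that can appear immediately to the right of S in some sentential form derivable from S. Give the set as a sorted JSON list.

FIRST sets, iterate to fixpoint:
[1]
  A via A→a c: +{a}
  B via B→b a: +{b}
  C via C→c: +{c}
  S via S→a C: +{a}
  S via S→b c: +{b}
  S via S→c A: +{c}
  FIRST[S]={a,b,c}  FIRST[A]={a}  FIRST[B]={b}  FIRST[C]={c}
[2]
  A via A→B c: +{b}
  FIRST[S]={a,b,c}  FIRST[A]={a,b}  FIRST[B]={b}  FIRST[C]={c}
[3] — fixpoint
  FIRST[S]={a,b,c}  FIRST[A]={a,b}  FIRST[B]={b}  FIRST[C]={c}

Compute FOLLOW by fixpoint:
seed FOLLOW(S) with $
round 1:
  A→B c: FOLLOW(B) ⊇ FIRST(c) = {c}; new: +{c}
  S→S B: FOLLOW(S) ⊇ FIRST(B) = {b}; new: +{b}
  S→S B: FOLLOW(B) ⊇ FOLLOW(S) ⊇ {$,b}; new: +{$,b}
  S→a C: FOLLOW(C) ⊇ FOLLOW(S) ⊇ {$,b}; new: +{$,b}
  S→c A: FOLLOW(A) ⊇ FOLLOW(S) ⊇ {$,b}; new: +{$,b}
  FOLLOW[S]={$,b}  FOLLOW[A]={$,b}  FOLLOW[B]={$,b,c}  FOLLOW[C]={$,b}
round 2: — fixpoint
  FOLLOW[S]={$,b}  FOLLOW[A]={$,b}  FOLLOW[B]={$,b,c}  FOLLOW[C]={$,b}

FOLLOW(S) = ["$", "b"]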